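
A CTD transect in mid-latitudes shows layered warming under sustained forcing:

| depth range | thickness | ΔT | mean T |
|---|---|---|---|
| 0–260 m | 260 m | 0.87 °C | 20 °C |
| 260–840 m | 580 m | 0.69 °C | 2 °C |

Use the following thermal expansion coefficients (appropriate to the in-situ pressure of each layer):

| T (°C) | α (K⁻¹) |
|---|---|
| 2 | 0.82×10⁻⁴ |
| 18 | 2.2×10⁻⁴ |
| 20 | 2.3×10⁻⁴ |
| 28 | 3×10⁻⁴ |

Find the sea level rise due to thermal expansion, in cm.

8.5 cm of thermosteric rise

Layer 1 at 20 °C → α = 2.3×10⁻⁴ K⁻¹
Layer 2 at 2 °C → α = 0.82×10⁻⁴ K⁻¹
0.87 × 260 × 2.3×10⁻⁴ = 0.052026 m
0.82×10⁻⁴ × 580 × 0.69 = 0.0328164 m
Δh = 0.052026 + 0.0328164 = 0.0848424 m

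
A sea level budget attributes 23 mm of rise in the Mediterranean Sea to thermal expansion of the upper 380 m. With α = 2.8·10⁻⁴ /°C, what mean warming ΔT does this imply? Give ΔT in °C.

ΔT = Δh/(αH) = 0.023 / (2.8×10⁻⁴ × 380) ≈ 0.2162 °C

0.216 °C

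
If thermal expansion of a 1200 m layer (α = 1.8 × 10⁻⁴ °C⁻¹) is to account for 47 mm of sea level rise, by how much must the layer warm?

ΔT = Δh/(αH) = 0.047 / (1.8×10⁻⁴ × 1200) ≈ 0.2176 K

ΔT ≈ 0.22 K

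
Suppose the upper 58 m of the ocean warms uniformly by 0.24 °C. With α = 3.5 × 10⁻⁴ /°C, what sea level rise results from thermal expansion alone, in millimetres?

Δh = αΔT·H = 3.5×10⁻⁴ × 0.24 × 58 = 0.004872 m

Δh = 4.87 mm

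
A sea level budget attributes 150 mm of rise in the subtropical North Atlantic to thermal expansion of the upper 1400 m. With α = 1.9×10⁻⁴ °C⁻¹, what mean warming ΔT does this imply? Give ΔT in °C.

0.564 °C

ΔT = Δh/(αH) = 0.15 / (1.9×10⁻⁴ × 1400) ≈ 0.5639 °C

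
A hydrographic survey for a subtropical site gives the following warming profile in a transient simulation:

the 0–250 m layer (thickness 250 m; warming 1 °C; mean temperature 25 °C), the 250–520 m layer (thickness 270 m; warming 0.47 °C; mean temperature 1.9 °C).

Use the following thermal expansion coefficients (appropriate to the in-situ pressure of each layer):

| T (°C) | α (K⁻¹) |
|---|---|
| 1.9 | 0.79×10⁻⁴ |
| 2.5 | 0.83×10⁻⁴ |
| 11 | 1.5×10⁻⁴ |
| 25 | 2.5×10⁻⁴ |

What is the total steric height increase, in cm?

Layer 1 at 25 °C → α = 2.5×10⁻⁴ K⁻¹
Layer 2 at 1.9 °C → α = 0.79×10⁻⁴ K⁻¹
Layer 1: 250 × 2.5×10⁻⁴ × 1 = 0.06250 m
250–520 m: 270 × 0.47 × 0.79×10⁻⁴ = 0.0100251 m
Δh = 0.06250 + 0.0100251 = 0.0725251 m ≈ 7.3 cm

Δh = 7.3 cm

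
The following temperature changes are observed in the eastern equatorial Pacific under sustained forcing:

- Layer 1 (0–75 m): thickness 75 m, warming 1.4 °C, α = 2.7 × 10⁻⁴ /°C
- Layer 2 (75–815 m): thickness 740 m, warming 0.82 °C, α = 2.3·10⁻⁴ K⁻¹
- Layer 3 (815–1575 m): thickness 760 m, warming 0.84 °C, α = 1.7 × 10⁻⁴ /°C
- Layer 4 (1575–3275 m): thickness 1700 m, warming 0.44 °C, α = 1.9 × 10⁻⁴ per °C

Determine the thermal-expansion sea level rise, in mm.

about 419 mm

75 × 1.4 × 2.7×10⁻⁴ = 0.02835 m
2.3×10⁻⁴ × 0.82 × 740 = 0.139564 m
0.84 × 1.7×10⁻⁴ × 760 = 0.108528 m
Layer 4: 1700 × 1.9×10⁻⁴ × 0.44 = 0.14212 m
Δh = 0.02835 + 0.139564 + 0.108528 + 0.14212 = 0.418562 m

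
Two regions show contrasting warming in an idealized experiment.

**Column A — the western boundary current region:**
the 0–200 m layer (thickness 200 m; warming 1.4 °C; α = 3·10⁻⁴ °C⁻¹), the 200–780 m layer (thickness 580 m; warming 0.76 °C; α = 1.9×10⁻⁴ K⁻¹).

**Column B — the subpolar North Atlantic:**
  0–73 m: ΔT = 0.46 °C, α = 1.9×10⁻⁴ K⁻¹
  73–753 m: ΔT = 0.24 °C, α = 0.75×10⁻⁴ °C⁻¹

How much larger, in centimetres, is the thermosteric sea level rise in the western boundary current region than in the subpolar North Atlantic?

A Layer 1: 200 × 3×10⁻⁴ × 1.4 = 0.08400 m
A 200–780 m: 0.76 × 580 × 1.9×10⁻⁴ = 0.083752 m
A total: 0.167752 m
B 0–73 m: 73 × 1.9×10⁻⁴ × 0.46 = 0.0063802 m
B 73–753 m: 680 × 0.75×10⁻⁴ × 0.24 = 0.01224 m
B total: 0.0186202 m
Difference: 0.167752 − 0.0186202 = 0.1491318 m

Δh_A − Δh_B ≈ 14.9 cm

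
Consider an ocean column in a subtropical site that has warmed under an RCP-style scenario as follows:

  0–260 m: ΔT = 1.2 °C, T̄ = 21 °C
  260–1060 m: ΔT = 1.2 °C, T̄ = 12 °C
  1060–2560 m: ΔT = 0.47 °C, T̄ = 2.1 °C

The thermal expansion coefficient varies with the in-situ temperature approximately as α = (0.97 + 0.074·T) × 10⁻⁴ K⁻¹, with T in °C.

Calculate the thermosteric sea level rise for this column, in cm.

Layer 1: α = (0.97 + 0.074×21)×10⁻⁴ = 2.524×10⁻⁴ K⁻¹
Layer 2: α = (0.97 + 0.074×12)×10⁻⁴ = 1.858×10⁻⁴ K⁻¹
Layer 3: α = (0.97 + 0.074×2.1)×10⁻⁴ = 1.1254×10⁻⁴ K⁻¹
Layer 1: 2.524×10⁻⁴ × 1.2 × 260 = 0.0787488 m
Layer 2: 1.2 × 1.858×10⁻⁴ × 800 = 0.178368 m
1500 × 0.47 × 1.1254×10⁻⁴ = 0.0793407 m
Δh = 0.0787488 + 0.178368 + 0.0793407 = 0.3364575 m ≈ 33.6 cm

Δh = 33.6 cm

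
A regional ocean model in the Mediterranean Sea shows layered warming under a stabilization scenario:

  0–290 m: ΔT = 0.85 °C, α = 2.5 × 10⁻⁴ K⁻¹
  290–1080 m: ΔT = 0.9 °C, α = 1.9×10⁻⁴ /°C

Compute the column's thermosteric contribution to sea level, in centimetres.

Δh ≈ 19.7 cm

0–290 m: 290 × 0.85 × 2.5×10⁻⁴ = 0.061625 m
Layer 2: 790 × 0.9 × 1.9×10⁻⁴ = 0.13509 m
Δh = 0.061625 + 0.13509 = 0.196715 m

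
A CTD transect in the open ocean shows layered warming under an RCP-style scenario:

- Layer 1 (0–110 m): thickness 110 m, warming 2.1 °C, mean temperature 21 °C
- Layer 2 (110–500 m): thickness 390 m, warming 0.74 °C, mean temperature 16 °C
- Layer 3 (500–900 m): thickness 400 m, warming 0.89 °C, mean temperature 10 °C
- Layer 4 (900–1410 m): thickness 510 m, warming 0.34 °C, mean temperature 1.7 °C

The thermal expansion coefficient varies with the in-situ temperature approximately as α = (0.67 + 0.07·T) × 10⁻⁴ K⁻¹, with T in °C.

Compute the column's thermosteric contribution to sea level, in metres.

Δh = 0.164 m

Layer 1: α = (0.67 + 0.07×21)×10⁻⁴ = 2.14×10⁻⁴ K⁻¹
Layer 2: α = (0.67 + 0.07×16)×10⁻⁴ = 1.79×10⁻⁴ K⁻¹
Layer 3: α = (0.67 + 0.07×10)×10⁻⁴ = 1.37×10⁻⁴ K⁻¹
Layer 4: α = (0.67 + 0.07×1.7)×10⁻⁴ = 0.789×10⁻⁴ K⁻¹
2.1 × 2.14×10⁻⁴ × 110 = 0.049434 m
390 × 0.74 × 1.79×10⁻⁴ = 0.0516594 m
500–900 m: 0.89 × 400 × 1.37×10⁻⁴ = 0.048772 m
900–1410 m: 0.34 × 510 × 0.789×10⁻⁴ = 0.01368126 m
Δh = 0.049434 + 0.0516594 + 0.048772 + 0.01368126 = 0.16354666 m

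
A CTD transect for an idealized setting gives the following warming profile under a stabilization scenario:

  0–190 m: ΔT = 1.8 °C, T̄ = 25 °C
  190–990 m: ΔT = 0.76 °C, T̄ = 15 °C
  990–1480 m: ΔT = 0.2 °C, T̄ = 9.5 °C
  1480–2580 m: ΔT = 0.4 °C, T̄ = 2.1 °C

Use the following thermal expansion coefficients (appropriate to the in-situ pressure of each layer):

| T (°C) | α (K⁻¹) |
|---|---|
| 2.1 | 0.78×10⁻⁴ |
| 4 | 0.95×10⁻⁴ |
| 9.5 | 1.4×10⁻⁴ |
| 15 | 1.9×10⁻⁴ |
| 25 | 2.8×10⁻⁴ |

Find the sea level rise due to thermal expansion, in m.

Layer 1 at 25 °C → α = 2.8×10⁻⁴ K⁻¹
Layer 2 at 15 °C → α = 1.9×10⁻⁴ K⁻¹
Layer 3 at 9.5 °C → α = 1.4×10⁻⁴ K⁻¹
Layer 4 at 2.1 °C → α = 0.78×10⁻⁴ K⁻¹
0–190 m: 2.8×10⁻⁴ × 190 × 1.8 = 0.09576 m
1.9×10⁻⁴ × 800 × 0.76 = 0.11552 m
1.4×10⁻⁴ × 0.2 × 490 = 0.01372 m
Layer 4: 0.78×10⁻⁴ × 1100 × 0.4 = 0.03432 m
Δh = 0.09576 + 0.11552 + 0.01372 + 0.03432 = 0.25932 m ≈ 0.259 m

0.259 m of thermosteric rise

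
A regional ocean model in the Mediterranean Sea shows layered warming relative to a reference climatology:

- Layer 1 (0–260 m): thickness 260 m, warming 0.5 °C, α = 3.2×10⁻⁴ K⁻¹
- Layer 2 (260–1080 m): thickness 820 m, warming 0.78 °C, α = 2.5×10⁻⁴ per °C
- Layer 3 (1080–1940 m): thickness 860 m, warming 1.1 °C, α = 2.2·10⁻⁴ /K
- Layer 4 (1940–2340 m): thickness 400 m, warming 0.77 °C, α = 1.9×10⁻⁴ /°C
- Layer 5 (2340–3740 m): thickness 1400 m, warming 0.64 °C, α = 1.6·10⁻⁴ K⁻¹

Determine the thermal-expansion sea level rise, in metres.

Δh = 0.61 m

0–260 m: 0.5 × 260 × 3.2×10⁻⁴ = 0.04160 m
260–1080 m: 2.5×10⁻⁴ × 0.78 × 820 = 0.15990 m
1080–1940 m: 1.1 × 860 × 2.2×10⁻⁴ = 0.20812 m
1940–2340 m: 1.9×10⁻⁴ × 400 × 0.77 = 0.05852 m
Layer 5: 0.64 × 1.6×10⁻⁴ × 1400 = 0.14336 m
Δh = 0.04160 + 0.15990 + 0.20812 + 0.05852 + 0.14336 = 0.61150 m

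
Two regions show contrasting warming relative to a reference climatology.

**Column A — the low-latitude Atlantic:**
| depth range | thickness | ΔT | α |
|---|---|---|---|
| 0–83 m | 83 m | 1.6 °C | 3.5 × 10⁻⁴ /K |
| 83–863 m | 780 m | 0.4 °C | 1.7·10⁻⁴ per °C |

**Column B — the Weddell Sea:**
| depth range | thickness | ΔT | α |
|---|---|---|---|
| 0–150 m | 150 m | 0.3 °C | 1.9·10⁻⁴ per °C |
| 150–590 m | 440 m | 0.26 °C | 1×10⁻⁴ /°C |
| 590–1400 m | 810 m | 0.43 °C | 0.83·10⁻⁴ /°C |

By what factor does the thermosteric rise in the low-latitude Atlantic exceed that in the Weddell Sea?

A Layer 1: 83 × 1.6 × 3.5×10⁻⁴ = 0.04648 m
A 83–863 m: 1.7×10⁻⁴ × 780 × 0.4 = 0.05304 m
A total: 0.09952 m
B 0–150 m: 150 × 1.9×10⁻⁴ × 0.3 = 0.00855 m
B Layer 2: 1×10⁻⁴ × 0.26 × 440 = 0.01144 m
B 810 × 0.83×10⁻⁴ × 0.43 = 0.0289089 m
B total: 0.0488989 m
Ratio: 0.09952 / 0.0488989 ≈ 2.035

a factor of 2.0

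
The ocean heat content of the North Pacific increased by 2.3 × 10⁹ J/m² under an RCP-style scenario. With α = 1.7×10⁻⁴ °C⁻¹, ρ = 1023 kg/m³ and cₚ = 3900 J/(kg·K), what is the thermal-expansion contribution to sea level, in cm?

Δh = αQ/(ρcₚ) = 1.7×10⁻⁴ × 2.3×10⁹ / (1023 × 3900) ≈ 0.098002 m

about 9.80 cm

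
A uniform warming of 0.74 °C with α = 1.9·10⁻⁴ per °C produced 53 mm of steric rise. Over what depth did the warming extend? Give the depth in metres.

about 380 m

H = Δh/(αΔT) = 0.053 / (1.9×10⁻⁴ × 0.74) ≈ 377.0 m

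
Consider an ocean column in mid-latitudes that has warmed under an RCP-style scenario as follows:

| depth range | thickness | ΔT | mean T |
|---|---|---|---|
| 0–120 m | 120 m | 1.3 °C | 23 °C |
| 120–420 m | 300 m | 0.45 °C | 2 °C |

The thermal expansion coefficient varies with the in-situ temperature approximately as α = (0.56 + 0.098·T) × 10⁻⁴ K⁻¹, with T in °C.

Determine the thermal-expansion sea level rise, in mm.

about 54.1 mm

Layer 1: α = (0.56 + 0.098×23)×10⁻⁴ = 2.814×10⁻⁴ K⁻¹
Layer 2: α = (0.56 + 0.098×2)×10⁻⁴ = 0.756×10⁻⁴ K⁻¹
0–120 m: 120 × 1.3 × 2.814×10⁻⁴ = 0.0438984 m
120–420 m: 300 × 0.45 × 0.756×10⁻⁴ = 0.010206 m
Δh = 0.0438984 + 0.010206 = 0.0541044 m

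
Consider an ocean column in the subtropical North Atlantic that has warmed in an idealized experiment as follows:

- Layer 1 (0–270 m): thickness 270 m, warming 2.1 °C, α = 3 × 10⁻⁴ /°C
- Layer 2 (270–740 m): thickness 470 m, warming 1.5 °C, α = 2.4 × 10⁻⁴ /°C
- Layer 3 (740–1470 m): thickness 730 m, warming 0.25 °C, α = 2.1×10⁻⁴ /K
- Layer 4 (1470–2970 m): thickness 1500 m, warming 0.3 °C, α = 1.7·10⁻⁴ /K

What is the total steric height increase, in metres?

0–270 m: 3×10⁻⁴ × 270 × 2.1 = 0.17010 m
1.5 × 2.4×10⁻⁴ × 470 = 0.16920 m
Layer 3: 2.1×10⁻⁴ × 0.25 × 730 = 0.038325 m
1470–2970 m: 0.3 × 1.7×10⁻⁴ × 1500 = 0.07650 m
Δh = 0.17010 + 0.16920 + 0.038325 + 0.07650 = 0.454125 m ≈ 0.454 m

0.454 m of thermosteric rise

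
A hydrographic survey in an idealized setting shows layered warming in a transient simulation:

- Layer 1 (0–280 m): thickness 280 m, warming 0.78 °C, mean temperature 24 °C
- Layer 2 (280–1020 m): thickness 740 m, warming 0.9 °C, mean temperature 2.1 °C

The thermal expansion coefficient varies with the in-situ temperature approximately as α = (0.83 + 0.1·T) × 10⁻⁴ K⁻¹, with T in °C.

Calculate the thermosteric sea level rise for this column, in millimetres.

Layer 1: α = (0.83 + 0.1×24)×10⁻⁴ = 3.23×10⁻⁴ K⁻¹
Layer 2: α = (0.83 + 0.1×2.1)×10⁻⁴ = 1.04×10⁻⁴ K⁻¹
3.23×10⁻⁴ × 0.78 × 280 = 0.0705432 m
Layer 2: 0.9 × 1.04×10⁻⁴ × 740 = 0.069264 m
Δh = 0.0705432 + 0.069264 = 0.1398072 m

about 140 mm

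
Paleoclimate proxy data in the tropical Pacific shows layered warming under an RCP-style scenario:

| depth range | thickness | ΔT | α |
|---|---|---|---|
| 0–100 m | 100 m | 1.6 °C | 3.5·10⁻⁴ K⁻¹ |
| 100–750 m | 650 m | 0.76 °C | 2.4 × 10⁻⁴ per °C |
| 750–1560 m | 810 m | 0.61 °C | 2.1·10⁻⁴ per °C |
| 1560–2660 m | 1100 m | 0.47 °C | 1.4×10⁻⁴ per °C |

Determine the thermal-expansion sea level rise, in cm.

100 × 3.5×10⁻⁴ × 1.6 = 0.05600 m
100–750 m: 0.76 × 2.4×10⁻⁴ × 650 = 0.11856 m
Layer 3: 0.61 × 810 × 2.1×10⁻⁴ = 0.103761 m
1100 × 0.47 × 1.4×10⁻⁴ = 0.07238 m
Δh = 0.05600 + 0.11856 + 0.103761 + 0.07238 = 0.350701 m

Δh = 35.1 cm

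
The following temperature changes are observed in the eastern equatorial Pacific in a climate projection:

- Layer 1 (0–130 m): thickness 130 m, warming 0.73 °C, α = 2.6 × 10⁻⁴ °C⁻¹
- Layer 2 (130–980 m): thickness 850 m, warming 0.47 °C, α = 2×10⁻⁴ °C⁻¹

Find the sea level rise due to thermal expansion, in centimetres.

0–130 m: 2.6×10⁻⁴ × 130 × 0.73 = 0.024674 m
Layer 2: 0.47 × 2×10⁻⁴ × 850 = 0.07990 m
Δh = 0.024674 + 0.07990 = 0.104574 m

Δh ≈ 10.5 cm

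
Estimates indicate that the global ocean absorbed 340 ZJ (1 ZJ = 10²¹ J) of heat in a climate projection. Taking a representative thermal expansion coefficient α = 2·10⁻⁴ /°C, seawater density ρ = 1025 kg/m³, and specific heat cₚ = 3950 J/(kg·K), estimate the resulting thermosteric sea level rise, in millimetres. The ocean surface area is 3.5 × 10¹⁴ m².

Δh ≈ 48.0 mm

Per unit area: Q = 340×10²¹ / (3.5×10¹⁴) ≈ 9.714×10⁸ J/m²
Δh = αQ/(ρcₚ) = 2×10⁻⁴ × 9.714×10⁸ / (1025 × 3950) ≈ 0.047985 m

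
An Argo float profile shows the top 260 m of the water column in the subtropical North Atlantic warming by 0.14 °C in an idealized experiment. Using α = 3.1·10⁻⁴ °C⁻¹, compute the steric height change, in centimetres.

1.13 cm of thermosteric rise

Δh = αΔT·H = 3.1×10⁻⁴ × 0.14 × 260 = 0.011284 m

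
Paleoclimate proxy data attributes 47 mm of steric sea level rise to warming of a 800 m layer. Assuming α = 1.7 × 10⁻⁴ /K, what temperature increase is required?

0.346 K

ΔT = Δh/(αH) = 0.047 / (1.7×10⁻⁴ × 800) ≈ 0.3456 K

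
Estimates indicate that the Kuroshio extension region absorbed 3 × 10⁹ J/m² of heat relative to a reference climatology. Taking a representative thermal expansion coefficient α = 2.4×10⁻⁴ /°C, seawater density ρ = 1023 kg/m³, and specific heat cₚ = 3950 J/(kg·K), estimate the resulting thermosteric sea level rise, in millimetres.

Δh ≈ 180 mm

Δh = αQ/(ρcₚ) = 2.4×10⁻⁴ × 3×10⁹ / (1023 × 3950) ≈ 0.17818 m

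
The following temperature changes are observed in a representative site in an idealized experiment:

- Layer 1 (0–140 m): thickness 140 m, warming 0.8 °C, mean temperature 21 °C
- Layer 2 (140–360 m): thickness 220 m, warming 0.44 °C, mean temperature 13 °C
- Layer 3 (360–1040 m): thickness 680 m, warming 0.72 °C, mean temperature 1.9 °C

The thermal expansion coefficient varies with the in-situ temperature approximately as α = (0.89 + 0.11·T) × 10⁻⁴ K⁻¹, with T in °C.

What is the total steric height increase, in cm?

Δh ≈ 11 cm

Layer 1: α = (0.89 + 0.11×21)×10⁻⁴ = 3.2×10⁻⁴ K⁻¹
Layer 2: α = (0.89 + 0.11×13)×10⁻⁴ = 2.32×10⁻⁴ K⁻¹
Layer 3: α = (0.89 + 0.11×1.9)×10⁻⁴ = 1.099×10⁻⁴ K⁻¹
0–140 m: 140 × 3.2×10⁻⁴ × 0.8 = 0.03584 m
140–360 m: 0.44 × 220 × 2.32×10⁻⁴ = 0.0224576 m
360–1040 m: 0.72 × 680 × 1.099×10⁻⁴ = 0.05380704 m
Δh = 0.03584 + 0.0224576 + 0.05380704 = 0.11210464 m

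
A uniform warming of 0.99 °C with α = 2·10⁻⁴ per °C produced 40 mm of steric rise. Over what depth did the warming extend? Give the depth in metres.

202 m

H = Δh/(αΔT) = 0.04 / (2×10⁻⁴ × 0.99) ≈ 202.0 m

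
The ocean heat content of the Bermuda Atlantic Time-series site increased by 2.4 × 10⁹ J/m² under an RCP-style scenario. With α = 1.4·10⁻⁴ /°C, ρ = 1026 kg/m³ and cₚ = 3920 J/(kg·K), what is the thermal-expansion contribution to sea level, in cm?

Δh = αQ/(ρcₚ) = 1.4×10⁻⁴ × 2.4×10⁹ / (1026 × 3920) ≈ 0.083542 m

Δh = 8.4 cm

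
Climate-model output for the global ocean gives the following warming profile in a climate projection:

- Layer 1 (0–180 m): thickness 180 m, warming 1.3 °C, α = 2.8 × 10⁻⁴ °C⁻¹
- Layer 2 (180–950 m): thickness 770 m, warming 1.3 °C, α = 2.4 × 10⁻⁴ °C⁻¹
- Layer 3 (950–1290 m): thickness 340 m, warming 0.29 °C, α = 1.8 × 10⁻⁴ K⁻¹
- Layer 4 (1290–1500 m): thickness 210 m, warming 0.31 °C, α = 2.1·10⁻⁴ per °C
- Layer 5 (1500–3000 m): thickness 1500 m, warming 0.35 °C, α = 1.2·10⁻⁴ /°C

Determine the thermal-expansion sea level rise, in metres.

180 × 1.3 × 2.8×10⁻⁴ = 0.06552 m
180–950 m: 1.3 × 2.4×10⁻⁴ × 770 = 0.24024 m
Layer 3: 0.29 × 340 × 1.8×10⁻⁴ = 0.017748 m
0.31 × 2.1×10⁻⁴ × 210 = 0.013671 m
0.35 × 1.2×10⁻⁴ × 1500 = 0.06300 m
Δh = 0.06552 + 0.24024 + 0.017748 + 0.013671 + 0.06300 = 0.400179 m

0.400 m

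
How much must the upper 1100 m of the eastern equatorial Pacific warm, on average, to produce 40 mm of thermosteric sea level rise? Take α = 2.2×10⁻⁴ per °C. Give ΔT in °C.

about 0.165 °C

ΔT = Δh/(αH) = 0.04 / (2.2×10⁻⁴ × 1100) ≈ 0.1653 °C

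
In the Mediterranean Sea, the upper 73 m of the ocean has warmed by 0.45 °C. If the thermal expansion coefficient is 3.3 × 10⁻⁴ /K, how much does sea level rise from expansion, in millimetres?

Δh = αΔT·H = 3.3×10⁻⁴ × 0.45 × 73 = 0.0108405 m

10.8 mm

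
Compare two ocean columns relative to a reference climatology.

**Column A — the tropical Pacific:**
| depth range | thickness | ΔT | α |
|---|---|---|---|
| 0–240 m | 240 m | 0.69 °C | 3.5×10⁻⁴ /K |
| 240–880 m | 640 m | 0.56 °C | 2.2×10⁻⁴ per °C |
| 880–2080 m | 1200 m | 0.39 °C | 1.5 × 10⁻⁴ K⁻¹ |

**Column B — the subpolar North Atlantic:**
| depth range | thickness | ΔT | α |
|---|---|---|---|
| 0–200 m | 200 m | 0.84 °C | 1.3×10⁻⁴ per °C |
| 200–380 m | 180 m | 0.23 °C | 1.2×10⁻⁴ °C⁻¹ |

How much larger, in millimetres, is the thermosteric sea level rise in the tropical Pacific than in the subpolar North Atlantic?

A 0–240 m: 240 × 0.69 × 3.5×10⁻⁴ = 0.05796 m
A 0.56 × 640 × 2.2×10⁻⁴ = 0.078848 m
A Layer 3: 1200 × 0.39 × 1.5×10⁻⁴ = 0.07020 m
A total: 0.207008 m
B Layer 1: 0.84 × 200 × 1.3×10⁻⁴ = 0.02184 m
B 200–380 m: 1.2×10⁻⁴ × 180 × 0.23 = 0.004968 m
B total: 0.026808 m
Difference: 0.207008 − 0.026808 = 0.18020 m

180 mm larger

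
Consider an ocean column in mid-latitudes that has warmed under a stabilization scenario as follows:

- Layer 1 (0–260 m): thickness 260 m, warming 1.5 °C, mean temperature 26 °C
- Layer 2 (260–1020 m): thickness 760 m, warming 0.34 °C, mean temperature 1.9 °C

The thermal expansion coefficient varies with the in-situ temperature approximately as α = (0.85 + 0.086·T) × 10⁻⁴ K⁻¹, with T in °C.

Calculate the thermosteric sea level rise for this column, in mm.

Δh = 150 mm

Layer 1: α = (0.85 + 0.086×26)×10⁻⁴ = 3.086×10⁻⁴ K⁻¹
Layer 2: α = (0.85 + 0.086×1.9)×10⁻⁴ = 1.0134×10⁻⁴ K⁻¹
0–260 m: 1.5 × 3.086×10⁻⁴ × 260 = 0.120354 m
260–1020 m: 760 × 1.0134×10⁻⁴ × 0.34 = 0.026186256 m
Δh = 0.120354 + 0.026186256 = 0.146540256 m ≈ 150 mm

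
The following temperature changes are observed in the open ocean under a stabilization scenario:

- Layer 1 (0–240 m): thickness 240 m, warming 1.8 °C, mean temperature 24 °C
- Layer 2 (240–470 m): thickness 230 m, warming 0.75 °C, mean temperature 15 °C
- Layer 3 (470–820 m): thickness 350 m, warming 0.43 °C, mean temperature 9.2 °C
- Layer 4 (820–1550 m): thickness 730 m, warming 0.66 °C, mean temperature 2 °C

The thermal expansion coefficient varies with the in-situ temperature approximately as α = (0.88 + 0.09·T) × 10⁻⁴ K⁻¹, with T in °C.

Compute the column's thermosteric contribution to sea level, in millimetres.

Layer 1: α = (0.88 + 0.09×24)×10⁻⁴ = 3.04×10⁻⁴ K⁻¹
Layer 2: α = (0.88 + 0.09×15)×10⁻⁴ = 2.23×10⁻⁴ K⁻¹
Layer 3: α = (0.88 + 0.09×9.2)×10⁻⁴ = 1.708×10⁻⁴ K⁻¹
Layer 4: α = (0.88 + 0.09×2)×10⁻⁴ = 1.06×10⁻⁴ K⁻¹
Layer 1: 240 × 1.8 × 3.04×10⁻⁴ = 0.131328 m
Layer 2: 230 × 0.75 × 2.23×10⁻⁴ = 0.0384675 m
350 × 1.708×10⁻⁴ × 0.43 = 0.0257054 m
1.06×10⁻⁴ × 730 × 0.66 = 0.0510708 m
Δh = 0.131328 + 0.0384675 + 0.0257054 + 0.0510708 = 0.2465717 m ≈ 247 mm

247 mm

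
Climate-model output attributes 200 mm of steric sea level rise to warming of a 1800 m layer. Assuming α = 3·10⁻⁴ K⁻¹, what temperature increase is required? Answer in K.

ΔT = Δh/(αH) = 0.2 / (3×10⁻⁴ × 1800) ≈ 0.3704 K

ΔT ≈ 0.370 K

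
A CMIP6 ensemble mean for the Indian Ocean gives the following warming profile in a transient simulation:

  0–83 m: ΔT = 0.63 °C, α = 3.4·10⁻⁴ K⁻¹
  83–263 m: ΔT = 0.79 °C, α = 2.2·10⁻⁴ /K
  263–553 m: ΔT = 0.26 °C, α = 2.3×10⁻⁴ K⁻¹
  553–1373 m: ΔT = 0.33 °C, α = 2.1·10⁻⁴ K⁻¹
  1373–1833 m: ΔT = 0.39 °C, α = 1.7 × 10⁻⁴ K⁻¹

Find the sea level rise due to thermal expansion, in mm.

Δh ≈ 154 mm

0–83 m: 3.4×10⁻⁴ × 0.63 × 83 = 0.0177786 m
Layer 2: 0.79 × 180 × 2.2×10⁻⁴ = 0.031284 m
263–553 m: 2.3×10⁻⁴ × 0.26 × 290 = 0.017342 m
Layer 4: 2.1×10⁻⁴ × 0.33 × 820 = 0.056826 m
Layer 5: 0.39 × 1.7×10⁻⁴ × 460 = 0.030498 m
Δh = 0.0177786 + 0.031284 + 0.017342 + 0.056826 + 0.030498 = 0.1537286 m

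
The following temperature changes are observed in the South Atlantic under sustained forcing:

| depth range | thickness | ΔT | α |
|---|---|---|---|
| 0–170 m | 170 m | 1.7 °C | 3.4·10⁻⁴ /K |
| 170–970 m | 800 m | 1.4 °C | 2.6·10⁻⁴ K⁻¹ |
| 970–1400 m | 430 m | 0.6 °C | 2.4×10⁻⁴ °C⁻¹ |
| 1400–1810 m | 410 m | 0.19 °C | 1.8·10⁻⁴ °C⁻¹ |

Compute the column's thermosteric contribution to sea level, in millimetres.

465 mm of thermosteric rise

0–170 m: 1.7 × 3.4×10⁻⁴ × 170 = 0.09826 m
1.4 × 2.6×10⁻⁴ × 800 = 0.29120 m
2.4×10⁻⁴ × 430 × 0.6 = 0.06192 m
1400–1810 m: 1.8×10⁻⁴ × 0.19 × 410 = 0.014022 m
Δh = 0.09826 + 0.29120 + 0.06192 + 0.014022 = 0.465402 m ≈ 465 mm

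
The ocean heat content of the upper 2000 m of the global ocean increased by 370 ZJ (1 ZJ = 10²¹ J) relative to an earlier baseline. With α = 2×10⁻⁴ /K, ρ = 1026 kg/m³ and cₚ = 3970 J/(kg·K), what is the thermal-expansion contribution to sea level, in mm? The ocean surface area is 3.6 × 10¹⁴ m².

Δh = 50 mm

Per unit area: Q = 370×10²¹ / (3.6×10¹⁴) ≈ 1.028×10⁹ J/m²
Δh = αQ/(ρcₚ) = 2×10⁻⁴ × 1.028×10⁹ / (1026 × 3970) ≈ 0.050476 m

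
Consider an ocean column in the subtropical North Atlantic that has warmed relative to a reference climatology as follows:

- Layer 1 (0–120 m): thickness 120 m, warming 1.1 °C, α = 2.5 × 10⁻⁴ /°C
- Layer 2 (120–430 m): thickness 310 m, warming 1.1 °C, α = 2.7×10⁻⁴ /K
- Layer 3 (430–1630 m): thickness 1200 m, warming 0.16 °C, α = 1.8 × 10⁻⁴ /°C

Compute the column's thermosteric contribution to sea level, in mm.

Δh = 160 mm

Layer 1: 2.5×10⁻⁴ × 120 × 1.1 = 0.03300 m
Layer 2: 310 × 1.1 × 2.7×10⁻⁴ = 0.09207 m
1200 × 0.16 × 1.8×10⁻⁴ = 0.03456 m
Δh = 0.03300 + 0.09207 + 0.03456 = 0.15963 m ≈ 160 mm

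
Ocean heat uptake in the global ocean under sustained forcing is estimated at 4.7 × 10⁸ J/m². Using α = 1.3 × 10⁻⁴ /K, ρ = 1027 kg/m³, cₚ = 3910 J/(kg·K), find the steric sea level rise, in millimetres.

Δh = 15 mm

Δh = αQ/(ρcₚ) = 1.3×10⁻⁴ × 4.7×10⁸ / (1027 × 3910) ≈ 0.015216 m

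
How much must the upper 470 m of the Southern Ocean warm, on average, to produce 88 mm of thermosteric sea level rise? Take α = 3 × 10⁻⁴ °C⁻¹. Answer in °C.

ΔT ≈ 0.624 °C

ΔT = Δh/(αH) = 0.088 / (3×10⁻⁴ × 470) ≈ 0.6241 °C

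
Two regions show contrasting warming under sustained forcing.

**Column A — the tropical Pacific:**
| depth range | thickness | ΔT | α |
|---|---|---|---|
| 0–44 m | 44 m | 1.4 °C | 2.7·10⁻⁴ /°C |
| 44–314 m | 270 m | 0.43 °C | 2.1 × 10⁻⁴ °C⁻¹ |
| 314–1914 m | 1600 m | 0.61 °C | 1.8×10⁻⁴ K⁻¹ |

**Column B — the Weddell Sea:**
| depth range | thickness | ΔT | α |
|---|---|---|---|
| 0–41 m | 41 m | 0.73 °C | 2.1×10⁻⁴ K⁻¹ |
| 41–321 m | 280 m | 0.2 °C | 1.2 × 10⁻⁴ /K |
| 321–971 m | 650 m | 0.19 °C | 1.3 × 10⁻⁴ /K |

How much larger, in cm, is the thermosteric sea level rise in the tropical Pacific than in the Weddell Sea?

A Layer 1: 1.4 × 44 × 2.7×10⁻⁴ = 0.016632 m
A Layer 2: 2.1×10⁻⁴ × 0.43 × 270 = 0.024381 m
A 0.61 × 1600 × 1.8×10⁻⁴ = 0.17568 m
A total: 0.216693 m
B Layer 1: 2.1×10⁻⁴ × 41 × 0.73 = 0.0062853 m
B 280 × 1.2×10⁻⁴ × 0.2 = 0.00672 m
B 1.3×10⁻⁴ × 650 × 0.19 = 0.016055 m
B total: 0.0290603 m
Difference: 0.216693 − 0.0290603 = 0.1876327 m

Δh_A − Δh_B ≈ 19 cm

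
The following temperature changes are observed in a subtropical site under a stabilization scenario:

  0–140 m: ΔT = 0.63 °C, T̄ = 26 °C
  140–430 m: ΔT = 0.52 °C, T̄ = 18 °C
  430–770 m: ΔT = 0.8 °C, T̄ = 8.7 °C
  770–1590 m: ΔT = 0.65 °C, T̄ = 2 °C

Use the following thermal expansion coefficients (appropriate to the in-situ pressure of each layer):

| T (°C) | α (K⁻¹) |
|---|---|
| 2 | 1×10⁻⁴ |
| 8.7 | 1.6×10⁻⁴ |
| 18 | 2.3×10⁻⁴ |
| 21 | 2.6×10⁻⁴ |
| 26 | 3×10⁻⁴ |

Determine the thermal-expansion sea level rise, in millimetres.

Layer 1 at 26 °C → α = 3×10⁻⁴ K⁻¹
Layer 2 at 18 °C → α = 2.3×10⁻⁴ K⁻¹
Layer 3 at 8.7 °C → α = 1.6×10⁻⁴ K⁻¹
Layer 4 at 2 °C → α = 1×10⁻⁴ K⁻¹
0–140 m: 140 × 3×10⁻⁴ × 0.63 = 0.02646 m
140–430 m: 2.3×10⁻⁴ × 290 × 0.52 = 0.034684 m
0.8 × 340 × 1.6×10⁻⁴ = 0.04352 m
0.65 × 1×10⁻⁴ × 820 = 0.05330 m
Δh = 0.02646 + 0.034684 + 0.04352 + 0.05330 = 0.157964 m

about 158 mm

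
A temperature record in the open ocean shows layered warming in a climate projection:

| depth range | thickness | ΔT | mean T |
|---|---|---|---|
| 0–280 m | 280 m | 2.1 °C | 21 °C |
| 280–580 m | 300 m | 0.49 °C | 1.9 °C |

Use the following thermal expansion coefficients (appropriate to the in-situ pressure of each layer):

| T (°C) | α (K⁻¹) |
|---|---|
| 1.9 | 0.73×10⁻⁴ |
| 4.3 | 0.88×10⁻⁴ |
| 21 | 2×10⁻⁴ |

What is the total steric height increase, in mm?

Layer 1 at 21 °C → α = 2×10⁻⁴ K⁻¹
Layer 2 at 1.9 °C → α = 0.73×10⁻⁴ K⁻¹
280 × 2.1 × 2×10⁻⁴ = 0.11760 m
280–580 m: 300 × 0.73×10⁻⁴ × 0.49 = 0.010731 m
Δh = 0.11760 + 0.010731 = 0.128331 m

130 mm of thermosteric rise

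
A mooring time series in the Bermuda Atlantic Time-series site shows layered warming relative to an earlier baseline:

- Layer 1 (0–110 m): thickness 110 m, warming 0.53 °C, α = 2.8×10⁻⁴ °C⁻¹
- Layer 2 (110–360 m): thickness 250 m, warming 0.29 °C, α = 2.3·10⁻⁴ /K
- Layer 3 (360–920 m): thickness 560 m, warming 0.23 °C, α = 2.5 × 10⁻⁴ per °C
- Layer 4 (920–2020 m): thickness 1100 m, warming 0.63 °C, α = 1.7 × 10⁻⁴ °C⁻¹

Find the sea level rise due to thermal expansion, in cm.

18.3 cm of thermosteric rise

0.53 × 2.8×10⁻⁴ × 110 = 0.016324 m
110–360 m: 0.29 × 2.3×10⁻⁴ × 250 = 0.016675 m
0.23 × 560 × 2.5×10⁻⁴ = 0.03220 m
920–2020 m: 0.63 × 1.7×10⁻⁴ × 1100 = 0.11781 m
Δh = 0.016324 + 0.016675 + 0.03220 + 0.11781 = 0.183009 m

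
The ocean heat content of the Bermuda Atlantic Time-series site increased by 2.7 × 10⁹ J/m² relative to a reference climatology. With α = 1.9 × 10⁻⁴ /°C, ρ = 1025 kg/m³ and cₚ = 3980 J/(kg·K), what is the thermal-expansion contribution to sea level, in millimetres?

Δh = αQ/(ρcₚ) = 1.9×10⁻⁴ × 2.7×10⁹ / (1025 × 3980) ≈ 0.12575 m

130 mm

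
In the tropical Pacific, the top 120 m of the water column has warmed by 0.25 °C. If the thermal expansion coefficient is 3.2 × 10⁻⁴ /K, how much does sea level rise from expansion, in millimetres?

Δh = αΔT·H = 3.2×10⁻⁴ × 0.25 × 120 = 0.00960 m

9.6 mm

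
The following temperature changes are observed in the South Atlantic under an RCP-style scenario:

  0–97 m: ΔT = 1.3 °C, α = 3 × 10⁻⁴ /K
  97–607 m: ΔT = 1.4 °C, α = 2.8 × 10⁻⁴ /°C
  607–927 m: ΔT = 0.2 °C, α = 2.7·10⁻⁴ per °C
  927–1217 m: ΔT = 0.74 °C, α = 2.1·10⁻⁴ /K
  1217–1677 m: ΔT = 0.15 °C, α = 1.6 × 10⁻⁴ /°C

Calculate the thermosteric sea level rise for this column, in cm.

about 31.1 cm

3×10⁻⁴ × 1.3 × 97 = 0.03783 m
Layer 2: 1.4 × 510 × 2.8×10⁻⁴ = 0.19992 m
607–927 m: 2.7×10⁻⁴ × 0.2 × 320 = 0.01728 m
2.1×10⁻⁴ × 290 × 0.74 = 0.045066 m
460 × 0.15 × 1.6×10⁻⁴ = 0.01104 m
Δh = 0.03783 + 0.19992 + 0.01728 + 0.045066 + 0.01104 = 0.311136 m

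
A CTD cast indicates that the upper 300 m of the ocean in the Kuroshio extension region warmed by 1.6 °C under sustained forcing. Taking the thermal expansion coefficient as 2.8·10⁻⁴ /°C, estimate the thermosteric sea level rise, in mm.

Δh = αΔT·H = 2.8×10⁻⁴ × 1.6 × 300 = 0.13440 m

about 134 mm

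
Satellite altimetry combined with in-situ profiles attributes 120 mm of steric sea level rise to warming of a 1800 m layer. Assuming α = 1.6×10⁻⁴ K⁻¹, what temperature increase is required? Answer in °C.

0.417 °C

ΔT = Δh/(αH) = 0.12 / (1.6×10⁻⁴ × 1800) ≈ 0.4167 °C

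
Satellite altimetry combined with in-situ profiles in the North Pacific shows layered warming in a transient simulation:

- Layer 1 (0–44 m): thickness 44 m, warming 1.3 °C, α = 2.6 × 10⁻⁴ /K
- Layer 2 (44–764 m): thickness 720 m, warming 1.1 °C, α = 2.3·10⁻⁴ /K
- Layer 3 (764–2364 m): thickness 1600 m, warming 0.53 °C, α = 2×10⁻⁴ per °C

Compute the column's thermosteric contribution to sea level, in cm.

37 cm

Layer 1: 1.3 × 44 × 2.6×10⁻⁴ = 0.014872 m
44–764 m: 720 × 2.3×10⁻⁴ × 1.1 = 0.18216 m
Layer 3: 1600 × 0.53 × 2×10⁻⁴ = 0.16960 m
Δh = 0.014872 + 0.18216 + 0.16960 = 0.366632 m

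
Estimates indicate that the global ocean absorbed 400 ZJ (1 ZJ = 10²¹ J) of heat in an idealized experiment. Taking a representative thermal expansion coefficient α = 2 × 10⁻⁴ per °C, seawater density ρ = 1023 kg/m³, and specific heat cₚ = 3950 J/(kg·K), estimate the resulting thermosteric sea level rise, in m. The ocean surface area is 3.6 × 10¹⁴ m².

about 0.0550 m

Per unit area: Q = 400×10²¹ / (3.6×10¹⁴) ≈ 1.111×10⁹ J/m²
Δh = αQ/(ρcₚ) = 2×10⁻⁴ × 1.111×10⁹ / (1023 × 3950) ≈ 0.054988 m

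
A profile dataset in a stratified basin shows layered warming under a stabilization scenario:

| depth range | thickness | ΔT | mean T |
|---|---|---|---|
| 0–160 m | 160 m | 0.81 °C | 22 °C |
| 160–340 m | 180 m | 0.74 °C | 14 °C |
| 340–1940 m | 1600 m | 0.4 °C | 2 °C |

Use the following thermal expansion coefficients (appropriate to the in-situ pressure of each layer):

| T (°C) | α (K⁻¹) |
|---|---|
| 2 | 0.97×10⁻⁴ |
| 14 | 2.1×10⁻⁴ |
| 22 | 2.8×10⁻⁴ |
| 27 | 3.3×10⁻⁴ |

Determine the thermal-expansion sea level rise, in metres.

Δh ≈ 0.126 m

Layer 1 at 22 °C → α = 2.8×10⁻⁴ K⁻¹
Layer 2 at 14 °C → α = 2.1×10⁻⁴ K⁻¹
Layer 3 at 2 °C → α = 0.97×10⁻⁴ K⁻¹
2.8×10⁻⁴ × 160 × 0.81 = 0.036288 m
160–340 m: 0.74 × 180 × 2.1×10⁻⁴ = 0.027972 m
Layer 3: 1600 × 0.4 × 0.97×10⁻⁴ = 0.06208 m
Δh = 0.036288 + 0.027972 + 0.06208 = 0.12634 m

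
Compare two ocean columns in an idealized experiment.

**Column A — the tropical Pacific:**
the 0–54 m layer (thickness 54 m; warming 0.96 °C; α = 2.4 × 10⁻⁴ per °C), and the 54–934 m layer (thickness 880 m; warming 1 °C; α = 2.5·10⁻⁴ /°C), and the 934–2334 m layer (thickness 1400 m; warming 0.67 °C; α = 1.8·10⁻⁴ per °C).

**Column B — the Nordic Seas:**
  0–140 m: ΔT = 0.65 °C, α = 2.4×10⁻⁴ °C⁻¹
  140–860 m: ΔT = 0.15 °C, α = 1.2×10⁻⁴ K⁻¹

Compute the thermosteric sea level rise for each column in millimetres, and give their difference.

A: 401 mm; B: 34.8 mm; difference 366 mm

A Layer 1: 0.96 × 2.4×10⁻⁴ × 54 = 0.0124416 m
A 2.5×10⁻⁴ × 1 × 880 = 0.22000 m
A 1400 × 1.8×10⁻⁴ × 0.67 = 0.16884 m
A total: 0.4012816 m
B 2.4×10⁻⁴ × 140 × 0.65 = 0.02184 m
B 140–860 m: 1.2×10⁻⁴ × 0.15 × 720 = 0.01296 m
B total: 0.03480 m
Difference: 0.4012816 − 0.03480 = 0.3664816 m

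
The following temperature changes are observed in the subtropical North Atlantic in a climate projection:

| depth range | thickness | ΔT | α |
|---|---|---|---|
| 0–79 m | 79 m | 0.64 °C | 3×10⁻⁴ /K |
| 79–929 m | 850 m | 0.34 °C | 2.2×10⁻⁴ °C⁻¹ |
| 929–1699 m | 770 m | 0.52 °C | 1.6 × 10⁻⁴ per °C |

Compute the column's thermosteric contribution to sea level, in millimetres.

143 mm

0–79 m: 0.64 × 3×10⁻⁴ × 79 = 0.015168 m
79–929 m: 850 × 2.2×10⁻⁴ × 0.34 = 0.06358 m
929–1699 m: 770 × 1.6×10⁻⁴ × 0.52 = 0.064064 m
Δh = 0.015168 + 0.06358 + 0.064064 = 0.142812 m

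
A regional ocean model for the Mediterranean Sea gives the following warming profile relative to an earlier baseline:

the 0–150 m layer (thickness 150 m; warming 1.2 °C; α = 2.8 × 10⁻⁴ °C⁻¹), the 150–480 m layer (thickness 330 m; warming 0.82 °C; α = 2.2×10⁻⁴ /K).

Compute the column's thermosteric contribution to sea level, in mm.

Δh ≈ 110 mm

0–150 m: 2.8×10⁻⁴ × 1.2 × 150 = 0.05040 m
150–480 m: 0.82 × 2.2×10⁻⁴ × 330 = 0.059532 m
Δh = 0.05040 + 0.059532 = 0.109932 m ≈ 110 mm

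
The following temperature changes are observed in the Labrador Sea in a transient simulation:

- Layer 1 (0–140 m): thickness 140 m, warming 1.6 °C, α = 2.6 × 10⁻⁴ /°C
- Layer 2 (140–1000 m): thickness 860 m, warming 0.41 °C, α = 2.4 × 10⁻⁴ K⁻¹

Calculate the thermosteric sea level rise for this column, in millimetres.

Δh = 143 mm

0–140 m: 1.6 × 140 × 2.6×10⁻⁴ = 0.05824 m
Layer 2: 2.4×10⁻⁴ × 860 × 0.41 = 0.084624 m
Δh = 0.05824 + 0.084624 = 0.142864 m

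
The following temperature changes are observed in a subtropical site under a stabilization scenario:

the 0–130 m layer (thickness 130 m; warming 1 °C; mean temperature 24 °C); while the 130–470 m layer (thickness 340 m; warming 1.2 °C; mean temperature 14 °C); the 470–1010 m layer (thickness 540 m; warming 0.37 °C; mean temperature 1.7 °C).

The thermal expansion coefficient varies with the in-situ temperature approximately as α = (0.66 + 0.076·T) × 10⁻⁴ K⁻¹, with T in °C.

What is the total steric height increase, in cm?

Δh ≈ 12 cm

Layer 1: α = (0.66 + 0.076×24)×10⁻⁴ = 2.484×10⁻⁴ K⁻¹
Layer 2: α = (0.66 + 0.076×14)×10⁻⁴ = 1.724×10⁻⁴ K⁻¹
Layer 3: α = (0.66 + 0.076×1.7)×10⁻⁴ = 0.7892×10⁻⁴ K⁻¹
0–130 m: 1 × 130 × 2.484×10⁻⁴ = 0.032292 m
130–470 m: 1.724×10⁻⁴ × 1.2 × 340 = 0.0703392 m
470–1010 m: 0.37 × 0.7892×10⁻⁴ × 540 = 0.015768216 m
Δh = 0.032292 + 0.0703392 + 0.015768216 = 0.118399416 m ≈ 12 cm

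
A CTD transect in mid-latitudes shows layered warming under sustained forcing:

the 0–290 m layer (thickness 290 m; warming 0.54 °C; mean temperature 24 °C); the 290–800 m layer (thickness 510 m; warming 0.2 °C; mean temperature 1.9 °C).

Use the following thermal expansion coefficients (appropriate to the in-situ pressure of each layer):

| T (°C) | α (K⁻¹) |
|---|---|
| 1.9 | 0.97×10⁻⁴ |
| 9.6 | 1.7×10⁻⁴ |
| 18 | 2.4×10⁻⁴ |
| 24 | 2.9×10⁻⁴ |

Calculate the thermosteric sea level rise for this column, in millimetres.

Δh = 55.3 mm

Layer 1 at 24 °C → α = 2.9×10⁻⁴ K⁻¹
Layer 2 at 1.9 °C → α = 0.97×10⁻⁴ K⁻¹
0–290 m: 2.9×10⁻⁴ × 290 × 0.54 = 0.045414 m
290–800 m: 0.2 × 510 × 0.97×10⁻⁴ = 0.009894 m
Δh = 0.045414 + 0.009894 = 0.055308 m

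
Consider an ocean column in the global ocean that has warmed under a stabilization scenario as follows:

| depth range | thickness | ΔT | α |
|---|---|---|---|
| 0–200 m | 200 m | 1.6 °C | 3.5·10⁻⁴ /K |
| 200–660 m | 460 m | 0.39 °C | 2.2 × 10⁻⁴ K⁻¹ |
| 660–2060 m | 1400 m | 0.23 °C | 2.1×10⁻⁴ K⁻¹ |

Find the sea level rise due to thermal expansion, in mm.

Δh = 220 mm

3.5×10⁻⁴ × 200 × 1.6 = 0.11200 m
200–660 m: 460 × 0.39 × 2.2×10⁻⁴ = 0.039468 m
2.1×10⁻⁴ × 0.23 × 1400 = 0.06762 m
Δh = 0.11200 + 0.039468 + 0.06762 = 0.219088 m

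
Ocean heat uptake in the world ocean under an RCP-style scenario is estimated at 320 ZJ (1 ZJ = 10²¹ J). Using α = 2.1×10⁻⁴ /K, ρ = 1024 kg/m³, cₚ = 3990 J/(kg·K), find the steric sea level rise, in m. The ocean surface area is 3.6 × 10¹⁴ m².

Δh ≈ 0.0457 m

Per unit area: Q = 320×10²¹ / (3.6×10¹⁴) ≈ 8.889×10⁸ J/m²
Δh = αQ/(ρcₚ) = 2.1×10⁻⁴ × 8.889×10⁸ / (1024 × 3990) ≈ 0.045688 m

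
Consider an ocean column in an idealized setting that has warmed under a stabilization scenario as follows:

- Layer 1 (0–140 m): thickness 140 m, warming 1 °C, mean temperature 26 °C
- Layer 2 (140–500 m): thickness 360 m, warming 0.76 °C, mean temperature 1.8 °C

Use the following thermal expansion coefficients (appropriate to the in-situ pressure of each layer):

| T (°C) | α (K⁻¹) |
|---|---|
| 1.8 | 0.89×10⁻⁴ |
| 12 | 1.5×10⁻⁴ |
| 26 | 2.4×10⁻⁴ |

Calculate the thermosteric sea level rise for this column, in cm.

Layer 1 at 26 °C → α = 2.4×10⁻⁴ K⁻¹
Layer 2 at 1.8 °C → α = 0.89×10⁻⁴ K⁻¹
1 × 2.4×10⁻⁴ × 140 = 0.03360 m
140–500 m: 0.76 × 0.89×10⁻⁴ × 360 = 0.0243504 m
Δh = 0.03360 + 0.0243504 = 0.0579504 m

about 5.8 cm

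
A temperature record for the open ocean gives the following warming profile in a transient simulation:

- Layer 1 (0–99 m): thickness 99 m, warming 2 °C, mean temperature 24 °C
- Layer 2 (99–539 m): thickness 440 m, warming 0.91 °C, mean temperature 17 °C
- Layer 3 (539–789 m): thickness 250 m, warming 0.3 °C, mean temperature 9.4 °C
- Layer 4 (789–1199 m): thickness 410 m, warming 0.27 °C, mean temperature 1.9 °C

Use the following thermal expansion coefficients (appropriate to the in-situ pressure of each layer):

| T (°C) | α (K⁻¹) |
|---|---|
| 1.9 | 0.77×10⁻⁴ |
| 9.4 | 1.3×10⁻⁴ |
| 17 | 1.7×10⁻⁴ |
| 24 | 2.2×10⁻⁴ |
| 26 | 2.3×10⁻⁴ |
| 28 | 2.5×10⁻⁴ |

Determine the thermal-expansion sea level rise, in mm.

Layer 1 at 24 °C → α = 2.2×10⁻⁴ K⁻¹
Layer 2 at 17 °C → α = 1.7×10⁻⁴ K⁻¹
Layer 3 at 9.4 °C → α = 1.3×10⁻⁴ K⁻¹
Layer 4 at 1.9 °C → α = 0.77×10⁻⁴ K⁻¹
Layer 1: 99 × 2 × 2.2×10⁻⁴ = 0.04356 m
99–539 m: 440 × 0.91 × 1.7×10⁻⁴ = 0.068068 m
Layer 3: 1.3×10⁻⁴ × 250 × 0.3 = 0.00975 m
0.27 × 410 × 0.77×10⁻⁴ = 0.0085239 m
Δh = 0.04356 + 0.068068 + 0.00975 + 0.0085239 = 0.1299019 m ≈ 130 mm

Δh = 130 mm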